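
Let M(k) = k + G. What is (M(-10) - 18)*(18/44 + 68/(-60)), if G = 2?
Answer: 3107/165 ≈ 18.830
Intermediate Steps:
M(k) = 2 + k (M(k) = k + 2 = 2 + k)
(M(-10) - 18)*(18/44 + 68/(-60)) = ((2 - 10) - 18)*(18/44 + 68/(-60)) = (-8 - 18)*(18*(1/44) + 68*(-1/60)) = -26*(9/22 - 17/15) = -26*(-239/330) = 3107/165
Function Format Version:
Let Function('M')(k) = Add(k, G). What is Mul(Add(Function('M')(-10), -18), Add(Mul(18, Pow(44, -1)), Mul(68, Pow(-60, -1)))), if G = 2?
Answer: Rational(3107, 165) ≈ 18.830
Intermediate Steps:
Function('M')(k) = Add(2, k) (Function('M')(k) = Add(k, 2) = Add(2, k))
Mul(Add(Function('M')(-10), -18), Add(Mul(18, Pow(44, -1)), Mul(68, Pow(-60, -1)))) = Mul(Add(Add(2, -10), -18), Add(Mul(18, Pow(44, -1)), Mul(68, Pow(-60, -1)))) = Mul(Add(-8, -18), Add(Mul(18, Rational(1, 44)), Mul(68, Rational(-1, 60)))) = Mul(-26, Add(Rational(9, 22), Rational(-17, 15))) = Mul(-26, Rational(-239, 330)) = Rational(3107, 165)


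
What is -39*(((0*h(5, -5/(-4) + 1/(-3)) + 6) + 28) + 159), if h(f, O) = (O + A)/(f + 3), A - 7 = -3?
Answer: -7527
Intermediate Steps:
A = 4 (A = 7 - 3 = 4)
h(f, O) = (4 + O)/(3 + f) (h(f, O) = (O + 4)/(f + 3) = (4 + O)/(3 + f))
-39*(((0*h(5, -5/(-4) + 1/(-3)) + 6) + 28) + 159) = -39*(((0*((4 + (-5/(-4) + 1/(-3)))/(3 + 5)) + 6) + 28) + 159) = -39*(((0*((4 + (-5*(-¼) + 1*(-⅓)))/8) + 6) + 28) + 159) = -39*(((0*((4 + (5/4 - ⅓))/8) + 6) + 28) + 159) = -39*(((0*((4 + 11/12)/8) + 6) + 28) + 159) = -39*(((0*((⅛)*(59/12)) + 6) + 28) + 159) = -39*(((0*(59/96) + 6) + 28) + 159) = -39*(((0 + 6) + 28) + 159) = -39*((6 + 28) + 159) = -39*(34 + 159) = -39*193 = -7527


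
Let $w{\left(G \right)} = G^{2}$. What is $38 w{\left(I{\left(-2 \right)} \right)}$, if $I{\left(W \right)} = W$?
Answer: $152$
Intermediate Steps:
$38 w{\left(I{\left(-2 \right)} \right)} = 38 \left(-2\right)^{2} = 38 \cdot 4 = 152$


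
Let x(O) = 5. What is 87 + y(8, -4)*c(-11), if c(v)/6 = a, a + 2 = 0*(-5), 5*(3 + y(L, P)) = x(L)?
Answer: 111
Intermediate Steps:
y(L, P) = -2 (y(L, P) = -3 + (⅕)*5 = -3 + 1 = -2)
a = -2 (a = -2 + 0*(-5) = -2 + 0 = -2)
c(v) = -12 (c(v) = 6*(-2) = -12)
87 + y(8, -4)*c(-11) = 87 - 2*(-12) = 87 + 24 = 111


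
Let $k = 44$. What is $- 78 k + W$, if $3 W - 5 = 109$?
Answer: $-3394$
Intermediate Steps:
$W = 38$ ($W = \frac{5}{3} + \frac{1}{3} \cdot 109 = \frac{5}{3} + \frac{109}{3} = 38$)
$- 78 k + W = \left(-78\right) 44 + 38 = -3432 + 38 = -3394$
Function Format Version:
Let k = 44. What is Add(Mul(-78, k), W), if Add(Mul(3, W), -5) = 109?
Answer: -3394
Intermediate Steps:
W = 38 (W = Add(Rational(5, 3), Mul(Rational(1, 3), 109)) = Add(Rational(5, 3), Rational(109, 3)) = 38)
Add(Mul(-78, k), W) = Add(Mul(-78, 44), 38) = Add(-3432, 38) = -3394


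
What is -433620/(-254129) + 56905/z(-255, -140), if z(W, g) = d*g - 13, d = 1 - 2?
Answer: 14516280485/32274383 ≈ 449.78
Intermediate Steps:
d = -1
z(W, g) = -13 - g (z(W, g) = -g - 13 = -13 - g)
-433620/(-254129) + 56905/z(-255, -140) = -433620/(-254129) + 56905/(-13 - 1*(-140)) = -433620*(-1/254129) + 56905/(-13 + 140) = 433620/254129 + 56905/127 = 14516280485/32274383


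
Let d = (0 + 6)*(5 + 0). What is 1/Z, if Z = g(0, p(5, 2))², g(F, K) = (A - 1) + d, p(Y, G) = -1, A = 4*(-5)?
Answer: 1/81 ≈ 0.012346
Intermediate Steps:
A = -20
d = 30 (d = 6*5 = 30)
g(F, K) = 9 (g(F, K) = (-20 - 1) + 30 = -21 + 30 = 9)
Z = 81 (Z = 9² = 81)
1/Z = 1/81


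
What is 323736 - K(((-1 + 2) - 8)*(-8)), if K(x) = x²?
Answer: 320600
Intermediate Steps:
323736 - K(((-1 + 2) - 8)*(-8)) = 323736 - (((-1 + 2) - 8)*(-8))² = 323736 - ((1 - 8)*(-8))² = 323736 - (-7*(-8))² = 323736 - 1*56² = 323736 - 1*3136 = 323736 - 3136 = 320600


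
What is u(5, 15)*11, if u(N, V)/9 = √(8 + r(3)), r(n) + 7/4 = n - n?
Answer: 495/2 ≈ 247.50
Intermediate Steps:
r(n) = -7/4 (r(n) = -7/4 + (n - n) = -7/4 + 0 = -7/4)
u(N, V) = 45/2 (u(N, V) = 9*√(8 - 7/4) = 9*√(25/4) = 9*(5/2) = 45/2)
u(5, 15)*11 = (45/2)*11 = 495/2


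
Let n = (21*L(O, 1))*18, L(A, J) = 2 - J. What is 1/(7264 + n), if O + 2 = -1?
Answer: 1/7642 ≈ 0.00013086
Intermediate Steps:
O = -3 (O = -2 - 1 = -3)
n = 378 (n = (21*(2 - 1*1))*18 = (21*(2 - 1))*18 = (21*1)*18 = 21*18 = 378)
1/(7264 + n) = 1/(7264 + 378) = 1/7642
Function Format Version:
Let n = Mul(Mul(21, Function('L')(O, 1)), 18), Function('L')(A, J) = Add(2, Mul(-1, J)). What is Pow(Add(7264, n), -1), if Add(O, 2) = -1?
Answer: Rational(1, 7642) ≈ 0.00013086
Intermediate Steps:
O = -3 (O = Add(-2, -1) = -3)
n = 378 (n = Mul(Mul(21, Add(2, Mul(-1, 1))), 18) = Mul(Mul(21, Add(2, -1)), 18) = Mul(Mul(21, 1), 18) = Mul(21, 18) = 378)
Pow(Add(7264, n), -1) = Pow(Add(7264, 378), -1) = Pow(7642, -1) = Rational(1, 7642)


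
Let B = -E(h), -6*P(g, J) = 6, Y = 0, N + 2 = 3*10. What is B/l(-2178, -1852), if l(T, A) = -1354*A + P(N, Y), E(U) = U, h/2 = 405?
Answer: -90/278623 ≈ -0.00032302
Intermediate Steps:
N = 28 (N = -2 + 3*10 = -2 + 30 = 28)
h = 810 (h = 2*405 = 810)
P(g, J) = -1 (P(g, J) = -⅙*6 = -1)
B = -810 (B = -1*810 = -810)
l(T, A) = -1 - 1354*A (l(T, A) = -1354*A - 1 = -1 - 1354*A)
B/l(-2178, -1852) = -810/(-1 - 1354*(-1852)) = -810/(-1 + 2507608) = -810/2507607 = -810*1/2507607 = -90/278623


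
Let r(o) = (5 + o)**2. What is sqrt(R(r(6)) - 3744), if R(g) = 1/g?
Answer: I*sqrt(453023)/11 ≈ 61.188*I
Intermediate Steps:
sqrt(R(r(6)) - 3744) = sqrt(1/((5 + 6)**2) - 3744) = sqrt(1/(11**2) - 3744) = sqrt(1/121 - 3744) = sqrt(-453023/121) = I*sqrt(453023)/11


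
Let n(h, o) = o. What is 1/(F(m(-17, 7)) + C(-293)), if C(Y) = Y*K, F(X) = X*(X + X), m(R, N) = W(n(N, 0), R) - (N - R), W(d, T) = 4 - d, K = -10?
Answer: 1/3730 ≈ 0.00026810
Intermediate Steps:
m(R, N) = 4 + R - N (m(R, N) = (4 - 1*0) - (N - R) = (4 + 0) + (R - N) = 4 + (R - N) = 4 + R - N)
F(X) = 2*X² (F(X) = X*(2*X) = 2*X²)
C(Y) = -10*Y (C(Y) = Y*(-10) = -10*Y)
1/(F(m(-17, 7)) + C(-293)) = 1/(2*(4 - 17 - 1*7)² - 10*(-293)) = 1/(2*(4 - 17 - 7)² + 2930) = 1/(2*(-20)² + 2930) = 1/(2*400 + 2930) = 1/(800 + 2930) = 1/3730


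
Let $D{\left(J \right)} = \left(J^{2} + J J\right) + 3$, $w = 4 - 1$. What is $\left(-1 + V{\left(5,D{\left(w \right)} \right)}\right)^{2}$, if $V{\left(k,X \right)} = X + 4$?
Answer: $576$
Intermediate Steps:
$w = 3$
$D{\left(J \right)} = 3 + 2 J^{2}$ ($D{\left(J \right)} = \left(J^{2} + J^{2}\right) + 3 = 2 J^{2} + 3 = 3 + 2 J^{2}$)
$V{\left(k,X \right)} = 4 + X$
$\left(-1 + V{\left(5,D{\left(w \right)} \right)}\right)^{2} = \left(-1 + \left(4 + \left(3 + 2 \cdot 3^{2}\right)\right)\right)^{2} = \left(-1 + \left(4 + \left(3 + 2 \cdot 9\right)\right)\right)^{2} = \left(-1 + \left(4 + \left(3 + 18\right)\right)\right)^{2} = \left(-1 + \left(4 + 21\right)\right)^{2} = \left(-1 + 25\right)^{2} = 24^{2} = 576$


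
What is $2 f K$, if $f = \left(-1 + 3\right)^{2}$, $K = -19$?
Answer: $-152$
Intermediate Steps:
$f = 4$ ($f = 2^{2} = 4$)
$2 f K = 2 \cdot 4 \left(-19\right) = 8 \left(-19\right) = -152$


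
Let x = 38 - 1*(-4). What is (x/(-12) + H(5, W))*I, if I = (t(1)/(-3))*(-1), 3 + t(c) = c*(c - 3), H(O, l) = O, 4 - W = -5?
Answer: -5/2 ≈ -2.5000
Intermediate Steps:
W = 9 (W = 4 - 1*(-5) = 4 + 5 = 9)
x = 42 (x = 38 + 4 = 42)
t(c) = -3 + c*(-3 + c) (t(c) = -3 + c*(c - 3) = -3 + c*(-3 + c))
I = -5/3 (I = ((-3 + 1**2 - 3*1)/(-3))*(-1) = ((-3 + 1 - 3)*(-1/3))*(-1) = -5*(-1/3)*(-1) = (5/3)*(-1) = -5/3 ≈ -1.6667)
(x/(-12) + H(5, W))*I = (42/(-12) + 5)*(-5/3) = (42*(-1/12) + 5)*(-5/3) = (-7/2 + 5)*(-5/3) = (3/2)*(-5/3) = -5/2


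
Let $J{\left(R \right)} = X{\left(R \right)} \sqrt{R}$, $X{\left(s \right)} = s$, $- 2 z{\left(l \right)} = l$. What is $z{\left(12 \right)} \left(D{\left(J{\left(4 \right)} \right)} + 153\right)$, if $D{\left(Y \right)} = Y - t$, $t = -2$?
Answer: $-978$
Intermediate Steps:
$z{\left(l \right)} = - \frac{l}{2}$
$J{\left(R \right)} = R^{\frac{3}{2}}$ ($J{\left(R \right)} = R \sqrt{R} = R^{\frac{3}{2}}$)
$D{\left(Y \right)} = 2 + Y$ ($D{\left(Y \right)} = Y - -2 = Y + 2 = 2 + Y$)
$z{\left(12 \right)} \left(D{\left(J{\left(4 \right)} \right)} + 153\right) = \left(- \frac{1}{2}\right) 12 \left(\left(2 + 4^{\frac{3}{2}}\right) + 153\right) = - 6 \left(\left(2 + 8\right) + 153\right) = - 6 \left(10 + 153\right) = \left(-6\right) 163 = -978$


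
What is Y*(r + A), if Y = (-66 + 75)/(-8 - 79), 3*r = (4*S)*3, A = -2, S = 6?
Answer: -66/29 ≈ -2.2759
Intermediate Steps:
r = 24 (r = ((4*6)*3)/3 = (24*3)/3 = (⅓)*72 = 24)
Y = -3/29 (Y = 9/(-87) = 9*(-1/87) = -3/29 ≈ -0.10345)
Y*(r + A) = -3*(24 - 2)/29 = -3/29*22 = -66/29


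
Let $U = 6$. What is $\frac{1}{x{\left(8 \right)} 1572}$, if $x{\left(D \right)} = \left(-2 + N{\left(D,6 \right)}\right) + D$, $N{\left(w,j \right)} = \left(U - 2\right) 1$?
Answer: $\frac{1}{15720} \approx 6.3613 \cdot 10^{-5}$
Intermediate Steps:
$N{\left(w,j \right)} = 4$ ($N{\left(w,j \right)} = \left(6 - 2\right) 1 = 4 \cdot 1 = 4$)
$x{\left(D \right)} = 2 + D$ ($x{\left(D \right)} = \left(-2 + 4\right) + D = 2 + D$)
$\frac{1}{x{\left(8 \right)} 1572} = \frac{1}{\left(2 + 8\right) 1572} = \frac{1}{10 \cdot 1572} = \frac{1}{15720}$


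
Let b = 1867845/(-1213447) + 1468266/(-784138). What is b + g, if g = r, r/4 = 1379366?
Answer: 2624959196459878396/475754951843 ≈ 5.5175e+6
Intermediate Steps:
r = 5517464 (r = 4*1379366 = 5517464)
g = 5517464
b = -1623155607756/475754951843 (b = 1867845*(-1/1213447) + 1468266*(-1/784138) = -1867845/1213447 - 734133/392069 = -1623155607756/475754951843 ≈ -3.4117)
b + g = -1623155607756/475754951843 + 5517464 = 2624959196459878396/475754951843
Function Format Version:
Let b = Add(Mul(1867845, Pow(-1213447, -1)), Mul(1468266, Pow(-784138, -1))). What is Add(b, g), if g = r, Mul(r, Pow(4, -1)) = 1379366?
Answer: Rational(2624959196459878396, 475754951843) ≈ 5.5175e+6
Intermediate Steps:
r = 5517464 (r = Mul(4, 1379366) = 5517464)
g = 5517464
b = Rational(-1623155607756, 475754951843) (b = Add(Mul(1867845, Rational(-1, 1213447)), Mul(1468266, Rational(-1, 784138))) = Add(Rational(-1867845, 1213447), Rational(-734133, 392069)) = Rational(-1623155607756, 475754951843) ≈ -3.4117)
Add(b, g) = Add(Rational(-1623155607756, 475754951843), 5517464) = Rational(2624959196459878396, 475754951843)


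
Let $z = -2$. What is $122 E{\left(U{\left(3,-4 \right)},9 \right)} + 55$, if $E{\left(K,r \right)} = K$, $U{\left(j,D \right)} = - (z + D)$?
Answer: $787$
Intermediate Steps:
$U{\left(j,D \right)} = 2 - D$ ($U{\left(j,D \right)} = - (-2 + D) = 2 - D$)
$122 E{\left(U{\left(3,-4 \right)},9 \right)} + 55 = 122 \left(2 - -4\right) + 55 = 122 \left(2 + 4\right) + 55 = 122 \cdot 6 + 55 = 732 + 55 = 787$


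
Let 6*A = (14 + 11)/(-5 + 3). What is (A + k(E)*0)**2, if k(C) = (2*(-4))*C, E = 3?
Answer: 625/144 ≈ 4.3403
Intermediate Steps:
k(C) = -8*C
A = -25/12 (A = ((14 + 11)/(-5 + 3))/6 = (25/(-2))/6 = (25*(-1/2))/6 = (1/6)*(-25/2) = -25/12 ≈ -2.0833)
(A + k(E)*0)**2 = (-25/12 - 8*3*0)**2 = (-25/12 - 24*0)**2 = (-25/12 + 0)**2 = (-25/12)**2 = 625/144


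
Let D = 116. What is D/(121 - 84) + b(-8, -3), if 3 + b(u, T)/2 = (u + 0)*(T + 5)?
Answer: -1290/37 ≈ -34.865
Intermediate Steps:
b(u, T) = -6 + 2*u*(5 + T) (b(u, T) = -6 + 2*((u + 0)*(T + 5)) = -6 + 2*(u*(5 + T)) = -6 + 2*u*(5 + T))
D/(121 - 84) + b(-8, -3) = 116/(121 - 84) + (-6 + 10*(-8) + 2*(-3)*(-8)) = 116/37 + (-6 - 80 + 48) = (1/37)*116 - 38 = 116/37 - 38 = -1290/37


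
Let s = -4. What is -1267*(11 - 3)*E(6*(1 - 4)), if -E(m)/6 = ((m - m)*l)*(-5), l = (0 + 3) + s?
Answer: 0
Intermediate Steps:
l = -1 (l = (0 + 3) - 4 = 3 - 4 = -1)
E(m) = 0 (E(m) = -6*(m - m)*(-1)*(-5) = -6*0*(-1)*(-5) = -0*(-5) = -6*0 = 0)
-1267*(11 - 3)*E(6*(1 - 4)) = -1267*(11 - 3)*0 = -10136*0 = -1267*0 = 0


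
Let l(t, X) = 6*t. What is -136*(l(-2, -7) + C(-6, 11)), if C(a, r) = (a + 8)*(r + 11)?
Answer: -4352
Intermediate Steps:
C(a, r) = (8 + a)*(11 + r)
-136*(l(-2, -7) + C(-6, 11)) = -136*(6*(-2) + (88 + 8*11 + 11*(-6) - 6*11)) = -136*(-12 + (88 + 88 - 66 - 66)) = -136*(-12 + 44) = -136*32 = -4352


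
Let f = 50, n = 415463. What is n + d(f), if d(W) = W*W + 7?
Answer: 417970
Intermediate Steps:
d(W) = 7 + W² (d(W) = W² + 7 = 7 + W²)
n + d(f) = 415463 + (7 + 50²) = 415463 + (7 + 2500) = 415463 + 2507 = 417970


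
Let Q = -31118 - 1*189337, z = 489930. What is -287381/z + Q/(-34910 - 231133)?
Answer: 10517271589/43447482330 ≈ 0.24207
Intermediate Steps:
Q = -220455 (Q = -31118 - 189337 = -220455)
-287381/z + Q/(-34910 - 231133) = -287381/489930 - 220455/(-34910 - 231133) = -287381*1/489930 - 220455/(-266043) = -287381/489930 - 220455*(-1/266043) = -287381/489930 + 73485/88681 = 10517271589/43447482330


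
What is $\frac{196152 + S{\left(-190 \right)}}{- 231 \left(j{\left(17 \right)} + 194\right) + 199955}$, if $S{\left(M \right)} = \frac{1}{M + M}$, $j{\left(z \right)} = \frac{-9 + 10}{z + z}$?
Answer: $\frac{1267141903}{1002166970} \approx 1.2644$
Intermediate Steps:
$j{\left(z \right)} = \frac{1}{2 z}$ ($j{\left(z \right)} = 1 \frac{1}{2 z} = \frac{1}{2 z}$)
$S{\left(M \right)} = \frac{1}{2 M}$
$\frac{196152 + S{\left(-190 \right)}}{- 231 \left(j{\left(17 \right)} + 194\right) + 199955} = \frac{196152 + \frac{1}{2 \left(-190\right)}}{- 231 \left(\frac{1}{2 \cdot 17} + 194\right) + 199955} = \frac{196152 + \frac{1}{2} \left(- \frac{1}{190}\right)}{- 231 \left(\frac{1}{2} \cdot \frac{1}{17} + 194\right) + 199955} = \frac{196152 - \frac{1}{380}}{- 231 \left(\frac{1}{34} + 194\right) + 199955} = \frac{74537759}{380 \left(\left(-231\right) \frac{6597}{34} + 199955\right)} = \frac{74537759}{380 \left(- \frac{1523907}{34} + 199955\right)} = \frac{74537759}{380 \cdot \frac{5274563}{34}} = \frac{74537759}{380} \cdot \frac{34}{5274563} = \frac{1267141903}{1002166970}$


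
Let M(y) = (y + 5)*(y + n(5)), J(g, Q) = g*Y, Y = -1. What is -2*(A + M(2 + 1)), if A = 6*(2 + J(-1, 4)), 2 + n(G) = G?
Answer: -132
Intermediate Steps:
n(G) = -2 + G
J(g, Q) = -g (J(g, Q) = g*(-1) = -g)
A = 18 (A = 6*(2 - 1*(-1)) = 6*(2 + 1) = 6*3 = 18)
M(y) = (3 + y)*(5 + y) (M(y) = (y + 5)*(y + (-2 + 5)) = (5 + y)*(y + 3) = (5 + y)*(3 + y) = (3 + y)*(5 + y))
-2*(A + M(2 + 1)) = -2*(18 + (15 + (2 + 1)**2 + 8*(2 + 1))) = -2*(18 + (15 + 3**2 + 8*3)) = -2*(18 + (15 + 9 + 24)) = -2*(18 + 48) = -2*66 = -132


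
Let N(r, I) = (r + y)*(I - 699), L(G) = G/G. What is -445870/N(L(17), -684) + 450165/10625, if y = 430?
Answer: 54613714159/1266655125 ≈ 43.116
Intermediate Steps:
L(G) = 1
N(r, I) = (-699 + I)*(430 + r) (N(r, I) = (r + 430)*(I - 699) = (430 + r)*(-699 + I) = (-699 + I)*(430 + r))
-445870/N(L(17), -684) + 450165/10625 = -445870/(-300570 - 699*1 + 430*(-684) - 684*1) + 450165/10625 = -445870/(-300570 - 699 - 294120 - 684) + 450165*(1/10625) = -445870/(-596073) + 90033/2125 = -445870*(-1/596073) + 90033/2125 = 445870/596073 + 90033/2125 = 54613714159/1266655125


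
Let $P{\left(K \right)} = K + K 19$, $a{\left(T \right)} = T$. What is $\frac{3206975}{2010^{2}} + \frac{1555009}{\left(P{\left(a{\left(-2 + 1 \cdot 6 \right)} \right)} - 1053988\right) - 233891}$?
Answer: $- \frac{86098106515}{208113469596} \approx -0.41371$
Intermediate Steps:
$P{\left(K \right)} = 20 K$ ($P{\left(K \right)} = K + 19 K = 20 K$)
$\frac{3206975}{2010^{2}} + \frac{1555009}{\left(P{\left(a{\left(-2 + 1 \cdot 6 \right)} \right)} - 1053988\right) - 233891} = \frac{3206975}{2010^{2}} + \frac{1555009}{\left(20 \left(-2 + 1 \cdot 6\right) - 1053988\right) - 233891} = \frac{3206975}{4040100} + \frac{1555009}{\left(20 \left(-2 + 6\right) - 1053988\right) - 233891} = 3206975 \cdot \frac{1}{4040100} + \frac{1555009}{\left(20 \cdot 4 - 1053988\right) - 233891} = \frac{128279}{161604} + \frac{1555009}{\left(80 - 1053988\right) - 233891} = \frac{128279}{161604} + \frac{1555009}{-1053908 - 233891} = \frac{128279}{161604} + \frac{1555009}{-1287799} = \frac{128279}{161604} + 1555009 \left(- \frac{1}{1287799}\right) = \frac{128279}{161604} - \frac{1555009}{1287799} = - \frac{86098106515}{208113469596}$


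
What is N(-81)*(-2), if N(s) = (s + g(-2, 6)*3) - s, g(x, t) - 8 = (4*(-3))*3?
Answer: 168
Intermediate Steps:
g(x, t) = -28 (g(x, t) = 8 + (4*(-3))*3 = 8 - 12*3 = 8 - 36 = -28)
N(s) = -84 (N(s) = (s - 28*3) - s = (s - 84) - s = (-84 + s) - s = -84)
N(-81)*(-2) = -84*(-2) = 168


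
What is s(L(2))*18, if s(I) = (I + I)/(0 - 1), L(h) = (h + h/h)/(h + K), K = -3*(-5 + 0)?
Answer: -108/17 ≈ -6.3529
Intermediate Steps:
K = 15 (K = -3*(-5) = 15)
L(h) = (1 + h)/(15 + h) (L(h) = (h + h/h)/(h + 15) = (h + 1)/(15 + h) = (1 + h)/(15 + h))
s(I) = -2*I (s(I) = (2*I)/(-1) = (2*I)*(-1) = -2*I)
s(L(2))*18 = -2*(1 + 2)/(15 + 2)*18 = -2*3/17*18 = -6/17*18 = -108/17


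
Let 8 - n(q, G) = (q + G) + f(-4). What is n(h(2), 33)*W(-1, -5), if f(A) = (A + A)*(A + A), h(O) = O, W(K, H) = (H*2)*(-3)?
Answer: -2730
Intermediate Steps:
W(K, H) = -6*H (W(K, H) = (2*H)*(-3) = -6*H)
f(A) = 4*A² (f(A) = (2*A)*(2*A) = 4*A²)
n(q, G) = -56 - G - q (n(q, G) = 8 - ((q + G) + 4*(-4)²) = 8 - ((G + q) + 4*16) = 8 - ((G + q) + 64) = 8 - (64 + G + q) = 8 + (-64 - G - q) = -56 - G - q)
n(h(2), 33)*W(-1, -5) = (-56 - 1*33 - 1*2)*(-6*(-5)) = (-56 - 33 - 2)*30 = -91*30 = -2730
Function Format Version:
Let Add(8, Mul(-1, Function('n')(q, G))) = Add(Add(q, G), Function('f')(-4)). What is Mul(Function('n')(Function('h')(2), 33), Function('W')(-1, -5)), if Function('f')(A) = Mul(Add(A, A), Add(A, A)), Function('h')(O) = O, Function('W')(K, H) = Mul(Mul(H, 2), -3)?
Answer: -2730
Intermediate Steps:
Function('W')(K, H) = Mul(-6, H) (Function('W')(K, H) = Mul(Mul(2, H), -3) = Mul(-6, H))
Function('f')(A) = Mul(4, Pow(A, 2)) (Function('f')(A) = Mul(Mul(2, A), Mul(2, A)) = Mul(4, Pow(A, 2)))
Function('n')(q, G) = Add(-56, Mul(-1, G), Mul(-1, q)) (Function('n')(q, G) = Add(8, Mul(-1, Add(Add(q, G), Mul(4, Pow(-4, 2))))) = Add(8, Mul(-1, Add(Add(G, q), Mul(4, 16)))) = Add(8, Mul(-1, Add(Add(G, q), 64))) = Add(8, Mul(-1, Add(64, G, q))) = Add(8, Add(-64, Mul(-1, G), Mul(-1, q))) = Add(-56, Mul(-1, G), Mul(-1, q)))
Mul(Function('n')(Function('h')(2), 33), Function('W')(-1, -5)) = Mul(Add(-56, Mul(-1, 33), Mul(-1, 2)), Mul(-6, -5)) = Mul(Add(-56, -33, -2), 30) = Mul(-91, 30) = -2730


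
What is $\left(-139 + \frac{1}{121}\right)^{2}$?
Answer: $\frac{282845124}{14641} \approx 19319.0$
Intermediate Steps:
$\left(-139 + \frac{1}{121}\right)^{2} = \left(- \frac{16818}{121}\right)^{2} = \frac{282845124}{14641}$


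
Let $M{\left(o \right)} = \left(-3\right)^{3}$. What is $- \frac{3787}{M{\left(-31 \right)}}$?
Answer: $\frac{3787}{27} \approx 140.26$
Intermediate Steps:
$M{\left(o \right)} = -27$
$- \frac{3787}{M{\left(-31 \right)}} = - \frac{3787}{-27} = \left(-3787\right) \left(- \frac{1}{27}\right) = \frac{3787}{27}$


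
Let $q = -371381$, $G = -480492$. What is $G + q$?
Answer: $-851873$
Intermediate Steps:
$G + q = -480492 - 371381 = -851873$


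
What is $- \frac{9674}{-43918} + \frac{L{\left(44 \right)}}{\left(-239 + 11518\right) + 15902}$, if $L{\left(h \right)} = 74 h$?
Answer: $\frac{2636013}{7751527} \approx 0.34006$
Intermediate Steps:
$- \frac{9674}{-43918} + \frac{L{\left(44 \right)}}{\left(-239 + 11518\right) + 15902} = - \frac{9674}{-43918} + \frac{74 \cdot 44}{\left(-239 + 11518\right) + 15902} = \left(-9674\right) \left(- \frac{1}{43918}\right) + \frac{3256}{11279 + 15902} = \frac{691}{3137} + \frac{3256}{27181} = \frac{691}{3137} + 3256 \cdot \frac{1}{27181} = \frac{691}{3137} + \frac{296}{2471} = \frac{2636013}{7751527}$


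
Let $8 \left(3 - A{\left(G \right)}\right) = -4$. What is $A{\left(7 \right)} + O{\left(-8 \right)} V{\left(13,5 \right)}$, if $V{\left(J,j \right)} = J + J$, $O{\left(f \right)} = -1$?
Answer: $- \frac{45}{2} \approx -22.5$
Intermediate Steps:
$V{\left(J,j \right)} = 2 J$
$A{\left(G \right)} = \frac{7}{2}$ ($A{\left(G \right)} = 3 - - \frac{1}{2} = 3 + \frac{1}{2} = \frac{7}{2}$)
$A{\left(7 \right)} + O{\left(-8 \right)} V{\left(13,5 \right)} = \frac{7}{2} - 2 \cdot 13 = \frac{7}{2} - 26 = - \frac{45}{2}$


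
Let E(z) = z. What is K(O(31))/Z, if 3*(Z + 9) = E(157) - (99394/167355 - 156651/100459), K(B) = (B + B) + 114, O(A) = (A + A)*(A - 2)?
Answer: 3530586348450/41544007153 ≈ 84.984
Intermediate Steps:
O(A) = 2*A*(-2 + A) (O(A) = (2*A)*(-2 + A) = 2*A*(-2 + A))
K(B) = 114 + 2*B (K(B) = 2*B + 114 = 114 + 2*B)
Z = 2201832379109/50436947835 (Z = -9 + (157 - (99394/167355 - 156651/100459))/3 = -9 + (157 - 1*(-16231306259/16812315945))/3 = -9 + (157 + 16231306259/16812315945)/3 = -9 + (1/3)*(2655764909624/16812315945) = -9 + 2655764909624/50436947835 = 2201832379109/50436947835 ≈ 43.655)
K(O(31))/Z = (114 + 2*(2*31*(-2 + 31)))/(2201832379109/50436947835) = (114 + 2*(2*31*29))*(50436947835/2201832379109) = (114 + 2*1798)*(50436947835/2201832379109) = (114 + 3596)*(50436947835/2201832379109) = 3710*(50436947835/2201832379109) = 3530586348450/41544007153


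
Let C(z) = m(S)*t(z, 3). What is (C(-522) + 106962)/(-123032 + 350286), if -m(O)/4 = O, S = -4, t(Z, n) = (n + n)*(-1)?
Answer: 53433/113627 ≈ 0.47025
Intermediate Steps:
t(Z, n) = -2*n (t(Z, n) = (2*n)*(-1) = -2*n)
m(O) = -4*O
C(z) = -96 (C(z) = (-4*(-4))*(-2*3) = 16*(-6) = -96)
(C(-522) + 106962)/(-123032 + 350286) = (-96 + 106962)/(-123032 + 350286) = 106866/227254 = 106866*(1/227254) = 53433/113627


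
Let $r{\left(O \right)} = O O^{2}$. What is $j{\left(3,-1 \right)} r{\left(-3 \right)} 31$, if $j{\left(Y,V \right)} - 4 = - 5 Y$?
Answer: $9207$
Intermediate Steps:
$j{\left(Y,V \right)} = 4 - 5 Y$
$r{\left(O \right)} = O^{3}$
$j{\left(3,-1 \right)} r{\left(-3 \right)} 31 = \left(4 - 15\right) \left(-3\right)^{3} \cdot 31 = \left(4 - 15\right) \left(-27\right) 31 = \left(-11\right) \left(-27\right) 31 = 297 \cdot 31 = 9207$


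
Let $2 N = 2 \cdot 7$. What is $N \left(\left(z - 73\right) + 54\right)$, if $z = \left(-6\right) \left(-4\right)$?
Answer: $35$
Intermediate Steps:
$z = 24$
$N = 7$ ($N = \frac{2 \cdot 7}{2} = \frac{1}{2} \cdot 14 = 7$)
$N \left(\left(z - 73\right) + 54\right) = 7 \left(\left(24 - 73\right) + 54\right) = 7 \left(-49 + 54\right) = 7 \cdot 5 = 35$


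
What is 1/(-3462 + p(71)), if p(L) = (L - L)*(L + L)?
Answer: -1/3462 ≈ -0.00028885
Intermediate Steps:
p(L) = 0 (p(L) = 0*(2*L) = 0)
1/(-3462 + p(71)) = 1/(-3462 + 0) = 1/(-3462) = -1/3462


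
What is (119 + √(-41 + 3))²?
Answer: (119 + I*√38)² ≈ 14123.0 + 1467.1*I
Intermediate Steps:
(119 + √(-41 + 3))² = (119 + √(-38))² = (119 + I*√38)²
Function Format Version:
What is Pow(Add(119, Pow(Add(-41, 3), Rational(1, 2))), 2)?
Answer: Pow(Add(119, Mul(I, Pow(38, Rational(1, 2)))), 2) ≈ Add(14123., Mul(1467.1, I))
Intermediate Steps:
Pow(Add(119, Pow(Add(-41, 3), Rational(1, 2))), 2) = Pow(Add(119, Pow(-38, Rational(1, 2))), 2) = Pow(Add(119, Mul(I, Pow(38, Rational(1, 2)))), 2)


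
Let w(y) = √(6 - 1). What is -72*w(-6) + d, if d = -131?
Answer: -131 - 72*√5 ≈ -292.00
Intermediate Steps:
w(y) = √5
-72*w(-6) + d = -72*√5 - 131 = -131 - 72*√5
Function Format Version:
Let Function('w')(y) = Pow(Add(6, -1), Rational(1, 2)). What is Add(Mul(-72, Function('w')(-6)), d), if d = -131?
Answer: Add(-131, Mul(-72, Pow(5, Rational(1, 2)))) ≈ -292.00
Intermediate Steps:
Function('w')(y) = Pow(5, Rational(1, 2))
Add(Mul(-72, Function('w')(-6)), d) = Add(Mul(-72, Pow(5, Rational(1, 2))), -131) = Add(-131, Mul(-72, Pow(5, Rational(1, 2))))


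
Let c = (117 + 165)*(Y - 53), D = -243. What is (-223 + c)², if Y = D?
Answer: 7004853025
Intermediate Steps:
Y = -243
c = -83472 (c = (117 + 165)*(-243 - 53) = 282*(-296) = -83472)
(-223 + c)² = (-223 - 83472)² = (-83695)² = 7004853025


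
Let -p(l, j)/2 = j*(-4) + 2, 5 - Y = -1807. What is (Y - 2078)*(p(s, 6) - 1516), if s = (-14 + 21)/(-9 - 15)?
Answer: 391552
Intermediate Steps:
Y = 1812 (Y = 5 - 1*(-1807) = 5 + 1807 = 1812)
s = -7/24 (s = 7/(-24) = 7*(-1/24) = -7/24 ≈ -0.29167)
p(l, j) = -4 + 8*j (p(l, j) = -2*(j*(-4) + 2) = -2*(-4*j + 2) = -2*(2 - 4*j) = -4 + 8*j)
(Y - 2078)*(p(s, 6) - 1516) = (1812 - 2078)*((-4 + 8*6) - 1516) = -266*((-4 + 48) - 1516) = -266*(44 - 1516) = -266*(-1472) = 391552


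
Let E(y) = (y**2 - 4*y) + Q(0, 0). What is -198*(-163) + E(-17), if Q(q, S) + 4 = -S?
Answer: 32627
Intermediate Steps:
Q(q, S) = -4 - S
E(y) = -4 + y**2 - 4*y (E(y) = (y**2 - 4*y) + (-4 - 1*0) = (y**2 - 4*y) + (-4 + 0) = (y**2 - 4*y) - 4 = -4 + y**2 - 4*y)
-198*(-163) + E(-17) = -198*(-163) + (-4 + (-17)**2 - 4*(-17)) = 32274 + (-4 + 289 + 68) = 32274 + 353 = 32627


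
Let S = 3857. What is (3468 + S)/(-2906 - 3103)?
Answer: -7325/6009 ≈ -1.2190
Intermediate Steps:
(3468 + S)/(-2906 - 3103) = (3468 + 3857)/(-2906 - 3103) = 7325/(-6009) = 7325*(-1/6009) = -7325/6009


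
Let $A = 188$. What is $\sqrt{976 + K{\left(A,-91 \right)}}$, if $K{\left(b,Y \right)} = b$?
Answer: $2 \sqrt{291} \approx 34.117$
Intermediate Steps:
$\sqrt{976 + K{\left(A,-91 \right)}} = \sqrt{976 + 188} = \sqrt{1164} = 2 \sqrt{291}$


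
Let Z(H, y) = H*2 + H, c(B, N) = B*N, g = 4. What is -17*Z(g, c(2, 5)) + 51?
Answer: -153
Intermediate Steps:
Z(H, y) = 3*H (Z(H, y) = 2*H + H = 3*H)
-17*Z(g, c(2, 5)) + 51 = -51*4 + 51 = -17*12 + 51 = -204 + 51 = -153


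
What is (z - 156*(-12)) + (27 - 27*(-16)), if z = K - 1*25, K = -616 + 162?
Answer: 1852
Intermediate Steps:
K = -454
z = -479 (z = -454 - 1*25 = -454 - 25 = -479)
(z - 156*(-12)) + (27 - 27*(-16)) = (-479 - 156*(-12)) + (27 - 27*(-16)) = (-479 + 1872) + (27 + 432) = 1393 + 459 = 1852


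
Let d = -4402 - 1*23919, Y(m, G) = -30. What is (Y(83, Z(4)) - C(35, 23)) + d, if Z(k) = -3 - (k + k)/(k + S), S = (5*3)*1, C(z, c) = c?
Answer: -28374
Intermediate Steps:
S = 15 (S = 15*1 = 15)
Z(k) = -3 - 2*k/(15 + k) (Z(k) = -3 - (k + k)/(k + 15) = -3 - 2*k/(15 + k))
d = -28321 (d = -4402 - 23919 = -28321)
(Y(83, Z(4)) - C(35, 23)) + d = (-30 - 1*23) - 28321 = (-30 - 23) - 28321 = -53 - 28321 = -28374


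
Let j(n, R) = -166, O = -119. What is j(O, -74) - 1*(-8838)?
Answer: 8672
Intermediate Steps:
j(O, -74) - 1*(-8838) = -166 - 1*(-8838) = -166 + 8838 = 8672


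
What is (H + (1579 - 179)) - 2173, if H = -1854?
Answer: -2627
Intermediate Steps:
(H + (1579 - 179)) - 2173 = (-1854 + (1579 - 179)) - 2173 = (-1854 + 1400) - 2173 = -454 - 2173 = -2627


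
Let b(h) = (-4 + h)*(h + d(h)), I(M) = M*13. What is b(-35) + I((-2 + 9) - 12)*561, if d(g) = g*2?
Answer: -32370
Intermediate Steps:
d(g) = 2*g
I(M) = 13*M
b(h) = 3*h*(-4 + h) (b(h) = (-4 + h)*(h + 2*h) = (-4 + h)*(3*h) = 3*h*(-4 + h))
b(-35) + I((-2 + 9) - 12)*561 = 3*(-35)*(-4 - 35) + (13*((-2 + 9) - 12))*561 = 3*(-35)*(-39) + (13*(7 - 12))*561 = 4095 + (13*(-5))*561 = 4095 - 65*561 = 4095 - 36465 = -32370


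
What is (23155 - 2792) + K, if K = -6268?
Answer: 14095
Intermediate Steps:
(23155 - 2792) + K = (23155 - 2792) - 6268 = 20363 - 6268 = 14095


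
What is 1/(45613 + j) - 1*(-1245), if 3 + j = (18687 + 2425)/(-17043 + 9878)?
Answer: 406834306975/326774538 ≈ 1245.0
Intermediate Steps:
j = -42607/7165 (j = -3 + (18687 + 2425)/(-17043 + 9878) = -3 + 21112/(-7165) = -3 + 21112*(-1/7165) = -3 - 21112/7165 = -42607/7165 ≈ -5.9465)
1/(45613 + j) - 1*(-1245) = 1/(45613 - 42607/7165) - 1*(-1245) = 1/(326774538/7165) + 1245 = 7165/326774538 + 1245 = 406834306975/326774538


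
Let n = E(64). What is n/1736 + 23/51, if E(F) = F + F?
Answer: 5807/11067 ≈ 0.52471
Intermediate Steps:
E(F) = 2*F
n = 128 (n = 2*64 = 128)
n/1736 + 23/51 = 128/1736 + 23/51 = 128*(1/1736) + 23*(1/51) = 16/217 + 23/51 = 5807/11067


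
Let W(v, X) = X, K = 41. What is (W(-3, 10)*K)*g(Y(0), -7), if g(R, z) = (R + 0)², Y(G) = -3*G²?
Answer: 0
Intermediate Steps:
g(R, z) = R²
(W(-3, 10)*K)*g(Y(0), -7) = (10*41)*(-3*0²)² = 410*(-3*0)² = 410*0² = 410*0 = 0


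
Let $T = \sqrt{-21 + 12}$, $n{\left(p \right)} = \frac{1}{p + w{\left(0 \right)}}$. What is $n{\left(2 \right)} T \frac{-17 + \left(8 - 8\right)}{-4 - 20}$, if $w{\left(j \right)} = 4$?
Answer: $\frac{17 i}{48} \approx 0.35417 i$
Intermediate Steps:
$n{\left(p \right)} = \frac{1}{4 + p}$ ($n{\left(p \right)} = \frac{1}{p + 4} = \frac{1}{4 + p}$)
$T = 3 i$ ($T = \sqrt{-9} = 3 i \approx 3.0 i$)
$n{\left(2 \right)} T \frac{-17 + \left(8 - 8\right)}{-4 - 20} = \frac{3 i}{4 + 2} \frac{-17 + \left(8 - 8\right)}{-4 - 20} = \frac{3 i}{6} \frac{-17 + \left(8 - 8\right)}{-24} = \frac{3 i}{6} \left(-17 + 0\right) \left(- \frac{1}{24}\right) = \frac{i}{2} \left(\left(-17\right) \left(- \frac{1}{24}\right)\right) = \frac{i}{2} \cdot \frac{17}{24} = \frac{17 i}{48}$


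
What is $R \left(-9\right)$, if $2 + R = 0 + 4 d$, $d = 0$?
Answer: $18$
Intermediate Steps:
$R = -2$ ($R = -2 + \left(0 + 4 \cdot 0\right) = -2 + \left(0 + 0\right) = -2 + 0 = -2$)
$R \left(-9\right) = \left(-2\right) \left(-9\right) = 18$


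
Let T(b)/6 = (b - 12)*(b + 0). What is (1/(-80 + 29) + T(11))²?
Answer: 11336689/2601 ≈ 4358.6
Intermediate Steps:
T(b) = 6*b*(-12 + b) (T(b) = 6*((b - 12)*(b + 0)) = 6*((-12 + b)*b) = 6*(b*(-12 + b)) = 6*b*(-12 + b))
(1/(-80 + 29) + T(11))² = (1/(-80 + 29) + 6*11*(-12 + 11))² = (1/(-51) + 6*11*(-1))² = (-1/51 - 66)² = (-3367/51)² = 11336689/2601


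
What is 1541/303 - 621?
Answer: -186622/303 ≈ -615.91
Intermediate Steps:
1541/303 - 621 = -186622/303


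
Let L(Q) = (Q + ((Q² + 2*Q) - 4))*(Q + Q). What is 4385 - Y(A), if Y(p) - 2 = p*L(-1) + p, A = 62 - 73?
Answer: 4526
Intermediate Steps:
A = -11
L(Q) = 2*Q*(-4 + Q² + 3*Q) (L(Q) = (Q + (-4 + Q² + 2*Q))*(2*Q) = (-4 + Q² + 3*Q)*(2*Q) = 2*Q*(-4 + Q² + 3*Q))
Y(p) = 2 + 13*p (Y(p) = 2 + (p*(2*(-1)*(-4 + (-1)² + 3*(-1))) + p) = 2 + (p*(2*(-1)*(-4 + 1 - 3)) + p) = 2 + (p*(2*(-1)*(-6)) + p) = 2 + (p*12 + p) = 2 + (12*p + p) = 2 + 13*p)
4385 - Y(A) = 4385 - (2 + 13*(-11)) = 4385 - (2 - 143) = 4385 - 1*(-141) = 4385 + 141 = 4526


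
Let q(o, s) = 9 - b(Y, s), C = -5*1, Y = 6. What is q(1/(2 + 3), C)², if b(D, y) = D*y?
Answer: 1521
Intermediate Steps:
C = -5
q(o, s) = 9 - 6*s
q(1/(2 + 3), C)² = (9 - 6*(-5))² = (9 + 30)² = 39² = 1521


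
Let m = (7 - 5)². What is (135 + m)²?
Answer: 19321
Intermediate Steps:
m = 4 (m = 2² = 4)
(135 + m)² = (135 + 4)² = 139² = 19321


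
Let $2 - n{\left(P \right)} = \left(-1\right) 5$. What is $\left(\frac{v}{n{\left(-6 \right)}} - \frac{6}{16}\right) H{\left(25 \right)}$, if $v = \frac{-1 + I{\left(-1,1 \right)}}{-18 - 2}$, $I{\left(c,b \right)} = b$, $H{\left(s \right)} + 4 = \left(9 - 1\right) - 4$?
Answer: $0$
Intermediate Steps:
$H{\left(s \right)} = 0$ ($H{\left(s \right)} = -4 + \left(\left(9 - 1\right) - 4\right) = -4 + \left(8 - 4\right) = -4 + 4 = 0$)
$v = 0$ ($v = \frac{-1 + 1}{-18 - 2} = \frac{0}{-20} = 0 \left(- \frac{1}{20}\right) = 0$)
$n{\left(P \right)} = 7$ ($n{\left(P \right)} = 2 - \left(-1\right) 5 = 2 - -5 = 2 + 5 = 7$)
$\left(\frac{v}{n{\left(-6 \right)}} - \frac{6}{16}\right) H{\left(25 \right)} = \left(\frac{0}{7} - \frac{6}{16}\right) 0 = \left(0 \cdot \frac{1}{7} - \frac{3}{8}\right) 0 = \left(0 - \frac{3}{8}\right) 0 = \left(- \frac{3}{8}\right) 0 = 0$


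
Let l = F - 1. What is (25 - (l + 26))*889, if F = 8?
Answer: -7112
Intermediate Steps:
l = 7 (l = 8 - 1 = 7)
(25 - (l + 26))*889 = (25 - (7 + 26))*889 = (25 - 1*33)*889 = (25 - 33)*889 = -8*889 = -7112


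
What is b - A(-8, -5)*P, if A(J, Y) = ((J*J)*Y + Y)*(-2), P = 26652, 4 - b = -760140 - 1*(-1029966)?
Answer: -17593622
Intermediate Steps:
b = -269822 (b = 4 - (-760140 - 1*(-1029966)) = 4 - (-760140 + 1029966) = 4 - 1*269826 = 4 - 269826 = -269822)
A(J, Y) = -2*Y - 2*Y*J² (A(J, Y) = (J²*Y + Y)*(-2) = (Y*J² + Y)*(-2) = (Y + Y*J²)*(-2) = -2*Y - 2*Y*J²)
b - A(-8, -5)*P = -269822 - (-2*(-5)*(1 + (-8)²))*26652 = -269822 - (-2*(-5)*(1 + 64))*26652 = -269822 - (-2*(-5)*65)*26652 = -269822 - 650*26652 = -269822 - 1*17323800 = -269822 - 17323800 = -17593622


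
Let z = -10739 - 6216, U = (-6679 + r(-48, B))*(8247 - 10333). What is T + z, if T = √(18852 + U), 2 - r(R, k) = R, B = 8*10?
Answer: -16955 + √13846946 ≈ -13234.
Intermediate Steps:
B = 80
r(R, k) = 2 - R
U = 13828094 (U = (-6679 + (2 - 1*(-48)))*(8247 - 10333) = (-6679 + (2 + 48))*(-2086) = (-6679 + 50)*(-2086) = -6629*(-2086) = 13828094)
z = -16955
T = √13846946 (T = √(18852 + 13828094) = √13846946 ≈ 3721.1)
T + z = √13846946 - 16955 = -16955 + √13846946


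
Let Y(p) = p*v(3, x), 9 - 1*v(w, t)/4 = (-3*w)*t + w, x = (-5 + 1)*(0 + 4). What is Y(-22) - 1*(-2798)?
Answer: 14942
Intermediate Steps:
x = -16 (x = -4*4 = -16)
v(w, t) = 36 - 4*w + 12*t*w (v(w, t) = 36 - 4*((-3*w)*t + w) = 36 - 4*(-3*t*w + w) = 36 - 4*(w - 3*t*w) = 36 + (-4*w + 12*t*w) = 36 - 4*w + 12*t*w)
Y(p) = -552*p (Y(p) = p*(36 - 4*3 + 12*(-16)*3) = p*(36 - 12 - 576) = p*(-552) = -552*p)
Y(-22) - 1*(-2798) = -552*(-22) - 1*(-2798) = 12144 + 2798 = 14942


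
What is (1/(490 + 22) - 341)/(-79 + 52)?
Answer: 19399/1536 ≈ 12.630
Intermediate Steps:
(1/(490 + 22) - 341)/(-79 + 52) = (1/512 - 341)/(-27) = (1/512 - 341)*(-1/27) = -174591/512*(-1/27) = 19399/1536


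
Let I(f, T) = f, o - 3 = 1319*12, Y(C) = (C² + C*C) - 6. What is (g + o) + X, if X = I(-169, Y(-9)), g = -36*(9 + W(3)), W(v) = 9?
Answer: 15014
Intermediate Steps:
Y(C) = -6 + 2*C² (Y(C) = (C² + C²) - 6 = 2*C² - 6 = -6 + 2*C²)
o = 15831 (o = 3 + 1319*12 = 3 + 15828 = 15831)
g = -648 (g = -36*(9 + 9) = -36*18 = -648)
X = -169
(g + o) + X = (-648 + 15831) - 169 = 15183 - 169 = 15014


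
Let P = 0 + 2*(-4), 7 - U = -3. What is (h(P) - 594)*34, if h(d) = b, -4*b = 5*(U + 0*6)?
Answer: -20621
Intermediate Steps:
U = 10 (U = 7 - 1*(-3) = 7 + 3 = 10)
P = -8 (P = 0 - 8 = -8)
b = -25/2 (b = -5*(10 + 0*6)/4 = -5*(10 + 0)/4 = -5*10/4 = -1/4*50 = -25/2 ≈ -12.500)
h(d) = -25/2
(h(P) - 594)*34 = (-25/2 - 594)*34 = -1213/2*34 = -20621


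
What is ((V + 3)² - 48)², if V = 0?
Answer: 1521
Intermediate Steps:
((V + 3)² - 48)² = ((0 + 3)² - 48)² = (3² - 48)² = (9 - 48)² = (-39)² = 1521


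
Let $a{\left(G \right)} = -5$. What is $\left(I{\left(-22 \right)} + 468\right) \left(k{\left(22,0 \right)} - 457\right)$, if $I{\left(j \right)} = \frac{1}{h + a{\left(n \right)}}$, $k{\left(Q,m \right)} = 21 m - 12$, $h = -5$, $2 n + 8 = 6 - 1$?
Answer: $- \frac{2194451}{10} \approx -2.1945 \cdot 10^{5}$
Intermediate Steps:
$n = - \frac{3}{2}$ ($n = -4 + \frac{6 - 1}{2} = -4 + \frac{1}{2} \cdot 5 = -4 + \frac{5}{2} = - \frac{3}{2} \approx -1.5$)
$k{\left(Q,m \right)} = -12 + 21 m$
$I{\left(j \right)} = - \frac{1}{10}$ ($I{\left(j \right)} = \frac{1}{-5 - 5} = \frac{1}{-10} = - \frac{1}{10}$)
$\left(I{\left(-22 \right)} + 468\right) \left(k{\left(22,0 \right)} - 457\right) = \left(- \frac{1}{10} + 468\right) \left(\left(-12 + 21 \cdot 0\right) - 457\right) = \frac{4679 \left(\left(-12 + 0\right) - 457\right)}{10} = \frac{4679 \left(-12 - 457\right)}{10} = \frac{4679}{10} \left(-469\right) = - \frac{2194451}{10}$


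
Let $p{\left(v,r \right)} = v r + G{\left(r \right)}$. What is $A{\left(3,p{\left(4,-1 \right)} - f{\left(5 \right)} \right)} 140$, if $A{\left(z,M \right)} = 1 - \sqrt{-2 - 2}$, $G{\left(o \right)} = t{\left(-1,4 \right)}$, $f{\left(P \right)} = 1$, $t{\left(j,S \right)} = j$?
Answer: $140 - 280 i \approx 140.0 - 280.0 i$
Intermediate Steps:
$G{\left(o \right)} = -1$
$p{\left(v,r \right)} = -1 + r v$ ($p{\left(v,r \right)} = v r - 1 = r v - 1 = -1 + r v$)
$A{\left(z,M \right)} = 1 - 2 i$ ($A{\left(z,M \right)} = 1 - \sqrt{-4} = 1 - 2 i$)
$A{\left(3,p{\left(4,-1 \right)} - f{\left(5 \right)} \right)} 140 = \left(1 - 2 i\right) 140 = 140 - 280 i$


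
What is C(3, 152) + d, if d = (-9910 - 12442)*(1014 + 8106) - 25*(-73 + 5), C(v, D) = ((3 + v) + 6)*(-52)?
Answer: -203849164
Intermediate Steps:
C(v, D) = -468 - 52*v (C(v, D) = (9 + v)*(-52) = -468 - 52*v)
d = -203848540 (d = -22352*9120 - 25*(-68) = -203850240 + 1700 = -203848540)
C(3, 152) + d = (-468 - 52*3) - 203848540 = (-468 - 156) - 203848540 = -624 - 203848540 = -203849164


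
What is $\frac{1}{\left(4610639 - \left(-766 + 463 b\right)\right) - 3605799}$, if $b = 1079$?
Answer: $\frac{1}{506029} \approx 1.9762 \cdot 10^{-6}$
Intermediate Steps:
$\frac{1}{\left(4610639 - \left(-766 + 463 b\right)\right) - 3605799} = \frac{1}{\left(4610639 + \left(\left(-463\right) 1079 + 766\right)\right) - 3605799} = \frac{1}{\left(4610639 + \left(-499577 + 766\right)\right) - 3605799} = \frac{1}{\left(4610639 - 498811\right) - 3605799} = \frac{1}{4111828 - 3605799} = \frac{1}{506029}$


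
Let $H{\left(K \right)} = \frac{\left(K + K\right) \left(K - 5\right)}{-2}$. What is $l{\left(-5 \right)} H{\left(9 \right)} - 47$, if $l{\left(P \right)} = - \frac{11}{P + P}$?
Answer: $- \frac{433}{5} \approx -86.6$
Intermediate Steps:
$l{\left(P \right)} = - \frac{11}{2 P}$
$H{\left(K \right)} = - K \left(-5 + K\right)$ ($H{\left(K \right)} = 2 K \left(-5 + K\right) \left(- \frac{1}{2}\right) = - K \left(-5 + K\right)$)
$l{\left(-5 \right)} H{\left(9 \right)} - 47 = - \frac{11}{2 \left(-5\right)} 9 \left(5 - 9\right) - 47 = \left(- \frac{11}{2}\right) \left(- \frac{1}{5}\right) 9 \left(5 - 9\right) - 47 = \frac{11 \cdot 9 \left(-4\right)}{10} - 47 = \frac{11}{10} \left(-36\right) - 47 = - \frac{198}{5} - 47 = - \frac{433}{5}$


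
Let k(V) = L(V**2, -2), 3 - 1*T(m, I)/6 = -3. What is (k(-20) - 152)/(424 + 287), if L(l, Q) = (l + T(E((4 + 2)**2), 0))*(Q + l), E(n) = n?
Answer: 19264/79 ≈ 243.85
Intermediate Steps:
T(m, I) = 36 (T(m, I) = 18 - 6*(-3) = 18 + 18 = 36)
L(l, Q) = (36 + l)*(Q + l) (L(l, Q) = (l + 36)*(Q + l) = (36 + l)*(Q + l))
k(V) = -72 + V**4 + 34*V**2 (k(V) = (V**2)**2 + 36*(-2) + 36*V**2 - 2*V**2 = V**4 - 72 + 36*V**2 - 2*V**2 = -72 + V**4 + 34*V**2)
(k(-20) - 152)/(424 + 287) = ((-72 + (-20)**4 + 34*(-20)**2) - 152)/(424 + 287) = ((-72 + 160000 + 34*400) - 152)/711 = ((-72 + 160000 + 13600) - 152)*(1/711) = (173528 - 152)*(1/711) = 173376*(1/711) = 19264/79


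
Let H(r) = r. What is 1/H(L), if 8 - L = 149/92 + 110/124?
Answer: 2852/15667 ≈ 0.18204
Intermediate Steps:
L = 15667/2852 (L = 8 - (149/92 + 110/124) = 8 - (149*(1/92) + 110*(1/124)) = 8 - (149/92 + 55/62) = 8 - 1*7149/2852 = 8 - 7149/2852 = 15667/2852 ≈ 5.4933)
1/H(L) = 1/(15667/2852) = 2852/15667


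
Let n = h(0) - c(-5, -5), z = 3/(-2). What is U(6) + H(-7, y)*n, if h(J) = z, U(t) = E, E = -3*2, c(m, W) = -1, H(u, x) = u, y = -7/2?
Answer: -5/2 ≈ -2.5000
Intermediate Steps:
y = -7/2 (y = -7*½ = -7/2 ≈ -3.5000)
E = -6
U(t) = -6
z = -3/2 (z = 3*(-½) = -3/2 ≈ -1.5000)
h(J) = -3/2
n = -½ (n = -3/2 - 1*(-1) = -3/2 + 1 = -½ ≈ -0.50000)
U(6) + H(-7, y)*n = -6 - 7*(-½) = -6 + 7/2 = -5/2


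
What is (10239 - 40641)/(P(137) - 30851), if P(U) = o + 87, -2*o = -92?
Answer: 15201/15359 ≈ 0.98971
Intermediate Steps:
o = 46 (o = -½*(-92) = 46)
P(U) = 133 (P(U) = 46 + 87 = 133)
(10239 - 40641)/(P(137) - 30851) = (10239 - 40641)/(133 - 30851) = -30402/(-30718) = -30402*(-1/30718) = 15201/15359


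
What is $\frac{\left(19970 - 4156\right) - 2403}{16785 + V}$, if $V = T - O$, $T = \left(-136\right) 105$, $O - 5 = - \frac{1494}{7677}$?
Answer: $\frac{11439583}{2132666} \approx 5.364$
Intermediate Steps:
$O = \frac{4099}{853}$ ($O = 5 - \frac{1494}{7677} = 5 - \frac{166}{853} = \frac{4099}{853} \approx 4.8054$)
$T = -14280$
$V = - \frac{12184939}{853}$ ($V = -14280 - \frac{4099}{853} = - \frac{12184939}{853} \approx -14285.0$)
$\frac{\left(19970 - 4156\right) - 2403}{16785 + V} = \frac{\left(19970 - 4156\right) - 2403}{16785 - \frac{12184939}{853}} = \frac{\left(19970 - 4156\right) - 2403}{\frac{2132666}{853}} = \left(15814 - 2403\right) \frac{853}{2132666} = 13411 \cdot \frac{853}{2132666} = \frac{11439583}{2132666}$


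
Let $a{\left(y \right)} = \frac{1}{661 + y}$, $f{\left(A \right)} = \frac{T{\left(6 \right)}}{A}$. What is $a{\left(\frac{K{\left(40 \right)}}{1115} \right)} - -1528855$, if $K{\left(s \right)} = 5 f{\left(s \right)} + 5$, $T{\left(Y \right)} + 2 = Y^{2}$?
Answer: $\frac{4507212843395}{2948097} \approx 1.5289 \cdot 10^{6}$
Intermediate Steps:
$T{\left(Y \right)} = -2 + Y^{2}$
$f{\left(A \right)} = \frac{34}{A}$ ($f{\left(A \right)} = \frac{-2 + 6^{2}}{A} = \frac{-2 + 36}{A} = \frac{34}{A}$)
$K{\left(s \right)} = 5 + \frac{170}{s}$ ($K{\left(s \right)} = 5 \frac{34}{s} + 5 = \frac{170}{s} + 5 = 5 + \frac{170}{s}$)
$a{\left(\frac{K{\left(40 \right)}}{1115} \right)} - -1528855 = \frac{1}{661 + \frac{5 + \frac{170}{40}}{1115}} - -1528855 = \frac{1}{661 + \left(5 + 170 \cdot \frac{1}{40}\right) \frac{1}{1115}} + 1528855 = \frac{1}{661 + \left(5 + \frac{17}{4}\right) \frac{1}{1115}} + 1528855 = \frac{1}{661 + \frac{37}{4} \cdot \frac{1}{1115}} + 1528855 = \frac{1}{661 + \frac{37}{4460}} + 1528855 = \frac{1}{\frac{2948097}{4460}} + 1528855 = \frac{4460}{2948097} + 1528855 = \frac{4507212843395}{2948097}$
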